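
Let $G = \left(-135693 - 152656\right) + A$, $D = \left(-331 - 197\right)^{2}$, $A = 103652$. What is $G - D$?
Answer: $-463481$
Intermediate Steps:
$D = 278784$ ($D = \left(-528\right)^{2} = 278784$)
$G = -184697$ ($G = \left(-135693 - 152656\right) + 103652 = -288349 + 103652 = -184697$)
$G - D = -184697 - 278784 = -463481$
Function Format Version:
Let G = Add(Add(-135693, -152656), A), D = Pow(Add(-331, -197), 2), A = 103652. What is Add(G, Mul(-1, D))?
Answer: -463481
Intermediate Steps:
D = 278784 (D = Pow(-528, 2) = 278784)
G = -184697 (G = Add(Add(-135693, -152656), 103652) = Add(-288349, 103652) = -184697)
Add(G, Mul(-1, D)) = Add(-184697, Mul(-1, 278784)) = Add(-184697, -278784) = -463481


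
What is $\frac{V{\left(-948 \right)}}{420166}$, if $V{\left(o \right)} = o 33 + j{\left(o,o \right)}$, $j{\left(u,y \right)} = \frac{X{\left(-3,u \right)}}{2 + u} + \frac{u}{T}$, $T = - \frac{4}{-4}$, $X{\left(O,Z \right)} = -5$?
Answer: $- \frac{30491467}{397477036} \approx -0.076712$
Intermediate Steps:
$T = 1$ ($T = \left(-4\right) \left(- \frac{1}{4}\right) = 1$)
$j{\left(u,y \right)} = u - \frac{5}{2 + u}$ ($j{\left(u,y \right)} = - \frac{5}{2 + u} + \frac{u}{1} = - \frac{5}{2 + u} + u 1 = - \frac{5}{2 + u} + u = u - \frac{5}{2 + u}$)
$V{\left(o \right)} = 33 o + \frac{-5 + o^{2} + 2 o}{2 + o}$ ($V{\left(o \right)} = o 33 + \frac{-5 + o^{2} + 2 o}{2 + o} = 33 o + \frac{-5 + o^{2} + 2 o}{2 + o}$)
$\frac{V{\left(-948 \right)}}{420166} = \frac{\frac{1}{2 - 948} \left(-5 + 34 \left(-948\right)^{2} + 68 \left(-948\right)\right)}{420166} = \frac{-5 + 34 \cdot 898704 - 64464}{-946} \cdot \frac{1}{420166} = - \frac{-5 + 30555936 - 64464}{946} \cdot \frac{1}{420166} = \left(- \frac{1}{946}\right) 30491467 \cdot \frac{1}{420166} = \left(- \frac{30491467}{946}\right) \frac{1}{420166} = - \frac{30491467}{397477036}$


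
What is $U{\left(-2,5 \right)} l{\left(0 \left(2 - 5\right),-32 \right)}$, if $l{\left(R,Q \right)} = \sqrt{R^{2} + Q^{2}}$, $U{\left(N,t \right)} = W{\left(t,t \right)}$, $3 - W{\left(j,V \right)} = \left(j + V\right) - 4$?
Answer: $-96$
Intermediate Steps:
$W{\left(j,V \right)} = 7 - V - j$ ($W{\left(j,V \right)} = 3 - \left(\left(j + V\right) - 4\right) = 3 - \left(\left(V + j\right) - 4\right) = 3 - \left(-4 + V + j\right) = 7 - V - j$)
$U{\left(N,t \right)} = 7 - 2 t$ ($U{\left(N,t \right)} = 7 - t - t = 7 - 2 t$)
$l{\left(R,Q \right)} = \sqrt{Q^{2} + R^{2}}$
$U{\left(-2,5 \right)} l{\left(0 \left(2 - 5\right),-32 \right)} = \left(7 - 10\right) \sqrt{\left(-32\right)^{2} + \left(0 \left(2 - 5\right)\right)^{2}} = \left(7 - 10\right) \sqrt{1024 + \left(0 \left(-3\right)\right)^{2}} = - 3 \sqrt{1024 + 0^{2}} = - 3 \sqrt{1024 + 0} = - 3 \sqrt{1024} = \left(-3\right) 32 = -96$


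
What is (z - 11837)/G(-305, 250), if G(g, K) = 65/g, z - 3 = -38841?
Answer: 3091175/13 ≈ 2.3778e+5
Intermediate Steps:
z = -38838 (z = 3 - 38841 = -38838)
(z - 11837)/G(-305, 250) = (-38838 - 11837)/((65/(-305))) = -50675/(65*(-1/305)) = -50675/(-13/61) = -50675*(-61/13) = 3091175/13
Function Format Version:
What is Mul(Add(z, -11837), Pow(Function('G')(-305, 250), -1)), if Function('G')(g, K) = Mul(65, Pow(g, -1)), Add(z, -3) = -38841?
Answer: Rational(3091175, 13) ≈ 2.3778e+5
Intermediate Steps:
z = -38838 (z = Add(3, -38841) = -38838)
Mul(Add(z, -11837), Pow(Function('G')(-305, 250), -1)) = Mul(Add(-38838, -11837), Pow(Mul(65, Pow(-305, -1)), -1)) = Mul(-50675, Pow(Mul(65, Rational(-1, 305)), -1)) = Mul(-50675, Pow(Rational(-13, 61), -1)) = Mul(-50675, Rational(-61, 13)) = Rational(3091175, 13)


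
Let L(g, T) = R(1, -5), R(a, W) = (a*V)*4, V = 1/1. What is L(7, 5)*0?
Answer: 0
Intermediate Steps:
V = 1
R(a, W) = 4*a (R(a, W) = (a*1)*4 = a*4 = 4*a)
L(g, T) = 4 (L(g, T) = 4*1 = 4)
L(7, 5)*0 = 4*0 = 0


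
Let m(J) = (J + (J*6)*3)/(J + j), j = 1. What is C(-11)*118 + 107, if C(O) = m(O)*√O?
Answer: 107 + 12331*I*√11/5 ≈ 107.0 + 8179.5*I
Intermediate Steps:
m(J) = 19*J/(1 + J) (m(J) = (J + (J*6)*3)/(J + 1) = (J + (6*J)*3)/(1 + J) = (J + 18*J)/(1 + J) = (19*J)/(1 + J) = 19*J/(1 + J))
C(O) = 19*O^(3/2)/(1 + O) (C(O) = (19*O/(1 + O))*√O = 19*O^(3/2)/(1 + O))
C(-11)*118 + 107 = (19*(-11)^(3/2)/(1 - 11))*118 + 107 = (19*(-11*I*√11)/(-10))*118 + 107 = (19*(-11*I*√11)*(-⅒))*118 + 107 = (209*I*√11/10)*118 + 107 = 12331*I*√11/5 + 107 = 107 + 12331*I*√11/5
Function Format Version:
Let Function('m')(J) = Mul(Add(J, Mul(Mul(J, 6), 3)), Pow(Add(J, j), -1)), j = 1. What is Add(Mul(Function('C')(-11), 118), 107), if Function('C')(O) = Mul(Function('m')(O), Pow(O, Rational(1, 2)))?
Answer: Add(107, Mul(Rational(12331, 5), I, Pow(11, Rational(1, 2)))) ≈ Add(107.00, Mul(8179.5, I))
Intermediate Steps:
Function('m')(J) = Mul(19, J, Pow(Add(1, J), -1)) (Function('m')(J) = Mul(Add(J, Mul(Mul(J, 6), 3)), Pow(Add(J, 1), -1)) = Mul(Add(J, Mul(Mul(6, J), 3)), Pow(Add(1, J), -1)) = Mul(Add(J, Mul(18, J)), Pow(Add(1, J), -1)) = Mul(Mul(19, J), Pow(Add(1, J), -1)) = Mul(19, J, Pow(Add(1, J), -1)))
Function('C')(O) = Mul(19, Pow(O, Rational(3, 2)), Pow(Add(1, O), -1)) (Function('C')(O) = Mul(Mul(19, O, Pow(Add(1, O), -1)), Pow(O, Rational(1, 2))) = Mul(19, Pow(O, Rational(3, 2)), Pow(Add(1, O), -1)))
Add(Mul(Function('C')(-11), 118), 107) = Add(Mul(Mul(19, Pow(-11, Rational(3, 2)), Pow(Add(1, -11), -1)), 118), 107) = Add(Mul(Mul(19, Mul(-11, I, Pow(11, Rational(1, 2))), Pow(-10, -1)), 118), 107) = Add(Mul(Mul(19, Mul(-11, I, Pow(11, Rational(1, 2))), Rational(-1, 10)), 118), 107) = Add(Mul(Mul(Rational(209, 10), I, Pow(11, Rational(1, 2))), 118), 107) = Add(Mul(Rational(12331, 5), I, Pow(11, Rational(1, 2))), 107) = Add(107, Mul(Rational(12331, 5), I, Pow(11, Rational(1, 2))))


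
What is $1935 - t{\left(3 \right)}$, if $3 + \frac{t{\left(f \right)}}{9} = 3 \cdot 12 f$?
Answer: $990$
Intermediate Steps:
$t{\left(f \right)} = -27 + 324 f$ ($t{\left(f \right)} = -27 + 9 \cdot 3 \cdot 12 f = -27 + 9 \cdot 36 f = -27 + 324 f$)
$1935 - t{\left(3 \right)} = 1935 - \left(-27 + 324 \cdot 3\right) = 1935 - \left(-27 + 972\right) = 1935 - 945 = 990$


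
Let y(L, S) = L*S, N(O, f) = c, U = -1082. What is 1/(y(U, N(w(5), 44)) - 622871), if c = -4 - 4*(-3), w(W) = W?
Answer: -1/631527 ≈ -1.5835e-6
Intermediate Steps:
c = 8 (c = -4 + 12 = 8)
N(O, f) = 8
1/(y(U, N(w(5), 44)) - 622871) = 1/(-1082*8 - 622871) = 1/(-8656 - 622871) = 1/(-631527) = -1/631527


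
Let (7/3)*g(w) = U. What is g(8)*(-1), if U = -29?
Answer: 87/7 ≈ 12.429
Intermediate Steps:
g(w) = -87/7 (g(w) = (3/7)*(-29) = -87/7)
g(8)*(-1) = -87/7*(-1) = 87/7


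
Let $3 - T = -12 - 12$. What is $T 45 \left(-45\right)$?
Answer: $-54675$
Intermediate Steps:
$T = 27$ ($T = 3 - \left(-12 - 12\right) = 3 - -24 = 3 + 24 = 27$)
$T 45 \left(-45\right) = 27 \cdot 45 \left(-45\right) = 1215 \left(-45\right) = -54675$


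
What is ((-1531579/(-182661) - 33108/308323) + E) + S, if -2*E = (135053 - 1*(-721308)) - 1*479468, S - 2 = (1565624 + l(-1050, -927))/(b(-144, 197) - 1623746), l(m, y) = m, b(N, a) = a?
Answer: -3828875556083296212165/20319108093757366 ≈ -1.8844e+5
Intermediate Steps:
S = 1682524/1623549 (S = 2 + (1565624 - 1050)/(197 - 1623746) = 2 + 1564574/(-1623549) = 2 + 1564574*(-1/1623549) = 2 - 1564574/1623549 = 1682524/1623549 ≈ 1.0363)
E = -376893/2 (E = -((135053 - 1*(-721308)) - 1*479468)/2 = -((135053 + 721308) - 479468)/2 = -(856361 - 479468)/2 = -½*376893 = -376893/2 ≈ -1.8845e+5)
((-1531579/(-182661) - 33108/308323) + E) + S = ((-1531579/(-182661) - 33108/308323) - 376893/2) + 1682524/1623549 = ((-1531579*(-1/182661) - 33108*1/308323) - 376893/2) + 1682524/1623549 = ((1531579/182661 - 33108/308323) - 376893/2) + 1682524/1623549 = (466173491629/56318587503 - 376893/2) + 1682524/1623549 = -21225149052784921/112637175006 + 1682524/1623549 = -3828875556083296212165/20319108093757366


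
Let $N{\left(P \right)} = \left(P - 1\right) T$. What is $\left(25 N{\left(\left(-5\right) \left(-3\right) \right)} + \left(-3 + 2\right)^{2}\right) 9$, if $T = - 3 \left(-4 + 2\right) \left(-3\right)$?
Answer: $-56691$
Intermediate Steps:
$T = -18$ ($T = \left(-3\right) \left(-2\right) \left(-3\right) = 6 \left(-3\right) = -18$)
$N{\left(P \right)} = 18 - 18 P$ ($N{\left(P \right)} = \left(P - 1\right) \left(-18\right) = \left(-1 + P\right) \left(-18\right) = 18 - 18 P$)
$\left(25 N{\left(\left(-5\right) \left(-3\right) \right)} + \left(-3 + 2\right)^{2}\right) 9 = \left(25 \left(18 - 18 \left(\left(-5\right) \left(-3\right)\right)\right) + \left(-3 + 2\right)^{2}\right) 9 = \left(25 \left(18 - 270\right) + \left(-1\right)^{2}\right) 9 = \left(25 \left(18 - 270\right) + 1\right) 9 = \left(25 \left(-252\right) + 1\right) 9 = \left(-6300 + 1\right) 9 = \left(-6299\right) 9 = -56691$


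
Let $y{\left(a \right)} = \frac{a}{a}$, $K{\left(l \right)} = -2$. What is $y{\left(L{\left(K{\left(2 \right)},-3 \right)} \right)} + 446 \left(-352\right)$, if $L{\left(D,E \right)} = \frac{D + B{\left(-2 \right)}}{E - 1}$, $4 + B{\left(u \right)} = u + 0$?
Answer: $-156991$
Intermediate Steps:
$B{\left(u \right)} = -4 + u$ ($B{\left(u \right)} = -4 + \left(u + 0\right) = -4 + u$)
$L{\left(D,E \right)} = \frac{-6 + D}{-1 + E}$ ($L{\left(D,E \right)} = \frac{D - 6}{E - 1} = \frac{D - 6}{-1 + E} = \frac{-6 + D}{-1 + E}$)
$y{\left(a \right)} = 1$
$y{\left(L{\left(K{\left(2 \right)},-3 \right)} \right)} + 446 \left(-352\right) = 1 + 446 \left(-352\right) = 1 - 156992 = -156991$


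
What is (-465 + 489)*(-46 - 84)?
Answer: -3120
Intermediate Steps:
(-465 + 489)*(-46 - 84) = 24*(-130) = -3120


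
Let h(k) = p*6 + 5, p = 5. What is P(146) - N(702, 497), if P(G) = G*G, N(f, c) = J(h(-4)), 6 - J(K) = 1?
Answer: 21311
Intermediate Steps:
h(k) = 35 (h(k) = 5*6 + 5 = 30 + 5 = 35)
J(K) = 5 (J(K) = 6 - 1*1 = 6 - 1 = 5)
N(f, c) = 5
P(G) = G²
P(146) - N(702, 497) = 146² - 1*5 = 21316 - 5 = 21311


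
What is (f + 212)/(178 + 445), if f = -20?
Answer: 192/623 ≈ 0.30819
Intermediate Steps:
(f + 212)/(178 + 445) = (-20 + 212)/(178 + 445) = 192/623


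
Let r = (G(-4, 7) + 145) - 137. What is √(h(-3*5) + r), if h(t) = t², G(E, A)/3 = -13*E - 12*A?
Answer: √137 ≈ 11.705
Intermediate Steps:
G(E, A) = -39*E - 36*A (G(E, A) = 3*(-13*E - 12*A) = -39*E - 36*A)
r = -88 (r = ((-39*(-4) - 36*7) + 145) - 137 = ((156 - 252) + 145) - 137 = (-96 + 145) - 137 = 49 - 137 = -88)
√(h(-3*5) + r) = √((-3*5)² - 88) = √((-15)² - 88) = √(225 - 88) = √137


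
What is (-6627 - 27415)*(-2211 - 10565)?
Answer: 434920592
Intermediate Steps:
(-6627 - 27415)*(-2211 - 10565) = -34042*(-12776) = 434920592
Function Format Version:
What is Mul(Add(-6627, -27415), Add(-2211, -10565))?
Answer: 434920592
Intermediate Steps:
Mul(Add(-6627, -27415), Add(-2211, -10565)) = Mul(-34042, -12776) = 434920592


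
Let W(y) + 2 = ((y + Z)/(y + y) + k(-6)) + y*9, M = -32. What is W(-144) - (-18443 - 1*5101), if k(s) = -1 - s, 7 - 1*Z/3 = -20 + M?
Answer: 2136085/96 ≈ 22251.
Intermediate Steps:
Z = 177 (Z = 21 - 3*(-20 - 32) = 21 - 3*(-52) = 21 + 156 = 177)
W(y) = 3 + 9*y + (177 + y)/(2*y) (W(y) = -2 + (((y + 177)/(y + y) + (-1 - 1*(-6))) + y*9) = -2 + (((177 + y)/((2*y)) + (-1 + 6)) + 9*y) = -2 + (((177 + y)*(1/(2*y)) + 5) + 9*y) = -2 + (((177 + y)/(2*y) + 5) + 9*y) = -2 + ((5 + (177 + y)/(2*y)) + 9*y) = -2 + (5 + 9*y + (177 + y)/(2*y)) = 3 + 9*y + (177 + y)/(2*y))
W(-144) - (-18443 - 1*5101) = (1/2)*(177 - 144*(7 + 18*(-144)))/(-144) - (-18443 - 1*5101) = (1/2)*(-1/144)*(177 - 144*(7 - 2592)) - (-18443 - 5101) = (1/2)*(-1/144)*(177 - 144*(-2585)) - 1*(-23544) = (1/2)*(-1/144)*(177 + 372240) + 23544 = (1/2)*(-1/144)*372417 + 23544 = -124139/96 + 23544 = 2136085/96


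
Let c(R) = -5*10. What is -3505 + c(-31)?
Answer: -3555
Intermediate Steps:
c(R) = -50
-3505 + c(-31) = -3505 - 50 = -3555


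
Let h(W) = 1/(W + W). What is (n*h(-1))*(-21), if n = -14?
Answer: -147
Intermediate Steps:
h(W) = 1/(2*W)
(n*h(-1))*(-21) = -7/(-1)*(-21) = -7*(-1)*(-21) = -14*(-1/2)*(-21) = 7*(-21) = -147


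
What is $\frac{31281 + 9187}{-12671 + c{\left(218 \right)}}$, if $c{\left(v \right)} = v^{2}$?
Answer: $\frac{40468}{34853} \approx 1.1611$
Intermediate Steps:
$\frac{31281 + 9187}{-12671 + c{\left(218 \right)}} = \frac{31281 + 9187}{-12671 + 218^{2}} = \frac{40468}{-12671 + 47524} = \frac{40468}{34853}$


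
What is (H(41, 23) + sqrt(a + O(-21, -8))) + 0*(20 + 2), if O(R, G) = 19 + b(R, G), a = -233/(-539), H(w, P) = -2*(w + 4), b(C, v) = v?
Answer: -90 + sqrt(67782)/77 ≈ -86.619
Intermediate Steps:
H(w, P) = -8 - 2*w (H(w, P) = -2*(4 + w) = -8 - 2*w)
a = 233/539 (a = -233*(-1/539) = 233/539 ≈ 0.43228)
O(R, G) = 19 + G
(H(41, 23) + sqrt(a + O(-21, -8))) + 0*(20 + 2) = ((-8 - 2*41) + sqrt(233/539 + (19 - 8))) + 0*(20 + 2) = ((-8 - 82) + sqrt(233/539 + 11)) + 0*22 = (-90 + sqrt(6162/539)) + 0 = (-90 + sqrt(67782)/77) + 0 = -90 + sqrt(67782)/77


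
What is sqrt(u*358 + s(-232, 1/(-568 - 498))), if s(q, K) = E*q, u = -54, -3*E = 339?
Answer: 2*sqrt(1721) ≈ 82.970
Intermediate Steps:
E = -113 (E = -1/3*339 = -113)
s(q, K) = -113*q
sqrt(u*358 + s(-232, 1/(-568 - 498))) = sqrt(-54*358 - 113*(-232)) = sqrt(-19332 + 26216) = sqrt(6884) = 2*sqrt(1721)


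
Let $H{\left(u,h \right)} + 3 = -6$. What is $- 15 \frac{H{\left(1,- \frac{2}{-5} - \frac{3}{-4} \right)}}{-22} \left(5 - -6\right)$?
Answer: $- \frac{135}{2} \approx -67.5$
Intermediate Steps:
$H{\left(u,h \right)} = -9$ ($H{\left(u,h \right)} = -3 - 6 = -9$)
$- 15 \frac{H{\left(1,- \frac{2}{-5} - \frac{3}{-4} \right)}}{-22} \left(5 - -6\right) = - 15 \left(- \frac{9}{-22}\right) \left(5 - -6\right) = - 15 \left(\left(-9\right) \left(- \frac{1}{22}\right)\right) \left(5 + 6\right) = \left(-15\right) \frac{9}{22} \cdot 11 = \left(- \frac{135}{22}\right) 11 = - \frac{135}{2}$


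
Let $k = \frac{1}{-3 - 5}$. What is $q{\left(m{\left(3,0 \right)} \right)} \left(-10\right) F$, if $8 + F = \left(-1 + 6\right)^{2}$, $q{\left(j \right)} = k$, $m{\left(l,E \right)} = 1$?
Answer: $\frac{85}{4} \approx 21.25$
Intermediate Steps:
$k = - \frac{1}{8}$ ($k = \frac{1}{-8} = - \frac{1}{8} \approx -0.125$)
$q{\left(j \right)} = - \frac{1}{8}$
$F = 17$ ($F = -8 + \left(-1 + 6\right)^{2} = -8 + 5^{2} = -8 + 25 = 17$)
$q{\left(m{\left(3,0 \right)} \right)} \left(-10\right) F = \left(- \frac{1}{8}\right) \left(-10\right) 17 = \frac{5}{4} \cdot 17 = \frac{85}{4}$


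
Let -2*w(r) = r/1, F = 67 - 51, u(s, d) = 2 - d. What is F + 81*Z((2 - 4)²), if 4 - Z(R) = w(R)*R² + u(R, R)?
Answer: 3094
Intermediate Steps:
F = 16
w(r) = -r/2 (w(r) = -r/(2*1) = -r/2)
Z(R) = 2 + R + R³/2 (Z(R) = 4 - ((-R/2)*R² + (2 - R)) = 4 - (-R³/2 + (2 - R)) = 4 - (2 - R - R³/2) = 4 + (-2 + R + R³/2) = 2 + R + R³/2)
F + 81*Z((2 - 4)²) = 16 + 81*(2 + (2 - 4)² + ((2 - 4)²)³/2) = 16 + 81*(2 + (-2)² + ((-2)²)³/2) = 16 + 81*(2 + 4 + (½)*4³) = 16 + 81*(2 + 4 + (½)*64) = 16 + 81*(2 + 4 + 32) = 16 + 81*38 = 16 + 3078 = 3094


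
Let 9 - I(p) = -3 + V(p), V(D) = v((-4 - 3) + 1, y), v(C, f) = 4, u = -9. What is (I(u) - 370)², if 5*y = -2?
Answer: 131044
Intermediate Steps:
y = -⅖ (y = (⅕)*(-2) = -⅖ ≈ -0.40000)
V(D) = 4
I(p) = 8 (I(p) = 9 - (-3 + 4) = 9 - 1*1 = 9 - 1 = 8)
(I(u) - 370)² = (8 - 370)² = (-362)² = 131044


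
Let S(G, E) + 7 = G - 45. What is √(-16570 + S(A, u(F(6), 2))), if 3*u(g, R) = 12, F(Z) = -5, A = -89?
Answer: I*√16711 ≈ 129.27*I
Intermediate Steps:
u(g, R) = 4 (u(g, R) = (⅓)*12 = 4)
S(G, E) = -52 + G (S(G, E) = -7 + (G - 45) = -7 + (-45 + G) = -52 + G)
√(-16570 + S(A, u(F(6), 2))) = √(-16570 + (-52 - 89)) = √(-16570 - 141) = √(-16711) = I*√16711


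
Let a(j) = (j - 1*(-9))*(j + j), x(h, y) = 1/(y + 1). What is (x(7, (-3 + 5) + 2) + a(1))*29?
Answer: 2929/5 ≈ 585.80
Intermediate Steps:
x(h, y) = 1/(1 + y)
a(j) = 2*j*(9 + j) (a(j) = (j + 9)*(2*j) = (9 + j)*(2*j) = 2*j*(9 + j))
(x(7, (-3 + 5) + 2) + a(1))*29 = (1/(1 + ((-3 + 5) + 2)) + 2*1*(9 + 1))*29 = (1/(1 + (2 + 2)) + 2*1*10)*29 = (1/(1 + 4) + 20)*29 = (1/5 + 20)*29 = (⅕ + 20)*29 = (101/5)*29 = 2929/5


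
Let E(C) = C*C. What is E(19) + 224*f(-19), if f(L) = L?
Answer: -3895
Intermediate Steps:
E(C) = C²
E(19) + 224*f(-19) = 19² + 224*(-19) = 361 - 4256 = -3895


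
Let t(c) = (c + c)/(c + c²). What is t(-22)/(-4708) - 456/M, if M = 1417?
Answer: -22540487/70047978 ≈ -0.32179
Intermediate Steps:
t(c) = 2*c/(c + c²) (t(c) = (2*c)/(c + c²) = 2*c/(c + c²))
t(-22)/(-4708) - 456/M = (2/(1 - 22))/(-4708) - 456/1417 = (2/(-21))*(-1/4708) - 456*1/1417 = (2*(-1/21))*(-1/4708) - 456/1417 = -2/21*(-1/4708) - 456/1417 = 1/49434 - 456/1417 = -22540487/70047978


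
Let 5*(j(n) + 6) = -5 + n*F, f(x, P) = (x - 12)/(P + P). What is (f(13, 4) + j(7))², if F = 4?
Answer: 2601/1600 ≈ 1.6256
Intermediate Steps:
f(x, P) = (-12 + x)/(2*P) (f(x, P) = (-12 + x)/((2*P)) = (-12 + x)*(1/(2*P)) = (-12 + x)/(2*P))
j(n) = -7 + 4*n/5 (j(n) = -6 + (-5 + n*4)/5 = -6 + (-5 + 4*n)/5 = -6 + (-1 + 4*n/5) = -7 + 4*n/5)
(f(13, 4) + j(7))² = ((½)*(-12 + 13)/4 + (-7 + (⅘)*7))² = ((½)*(¼)*1 + (-7 + 28/5))² = (⅛ - 7/5)² = (-51/40)² = 2601/1600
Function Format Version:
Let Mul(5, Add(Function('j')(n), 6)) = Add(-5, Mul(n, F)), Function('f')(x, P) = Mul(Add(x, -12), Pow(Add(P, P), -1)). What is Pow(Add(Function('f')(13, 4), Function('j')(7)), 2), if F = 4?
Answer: Rational(2601, 1600) ≈ 1.6256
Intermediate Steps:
Function('f')(x, P) = Mul(Rational(1, 2), Pow(P, -1), Add(-12, x)) (Function('f')(x, P) = Mul(Add(-12, x), Pow(Mul(2, P), -1)) = Mul(Add(-12, x), Mul(Rational(1, 2), Pow(P, -1))) = Mul(Rational(1, 2), Pow(P, -1), Add(-12, x)))
Function('j')(n) = Add(-7, Mul(Rational(4, 5), n)) (Function('j')(n) = Add(-6, Mul(Rational(1, 5), Add(-5, Mul(n, 4)))) = Add(-6, Mul(Rational(1, 5), Add(-5, Mul(4, n)))) = Add(-6, Add(-1, Mul(Rational(4, 5), n))) = Add(-7, Mul(Rational(4, 5), n)))
Pow(Add(Function('f')(13, 4), Function('j')(7)), 2) = Pow(Add(Mul(Rational(1, 2), Pow(4, -1), Add(-12, 13)), Add(-7, Mul(Rational(4, 5), 7))), 2) = Pow(Add(Mul(Rational(1, 2), Rational(1, 4), 1), Add(-7, Rational(28, 5))), 2) = Pow(Add(Rational(1, 8), Rational(-7, 5)), 2) = Pow(Rational(-51, 40), 2) = Rational(2601, 1600)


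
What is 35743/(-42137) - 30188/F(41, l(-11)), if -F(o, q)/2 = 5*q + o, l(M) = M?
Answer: -318258140/294959 ≈ -1079.0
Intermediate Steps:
F(o, q) = -10*q - 2*o (F(o, q) = -2*(5*q + o) = -2*(o + 5*q) = -10*q - 2*o)
35743/(-42137) - 30188/F(41, l(-11)) = 35743/(-42137) - 30188/(-10*(-11) - 2*41) = 35743*(-1/42137) - 30188/(110 - 82) = -35743/42137 - 30188/28 = -35743/42137 - 30188*1/28 = -35743/42137 - 7547/7 = -318258140/294959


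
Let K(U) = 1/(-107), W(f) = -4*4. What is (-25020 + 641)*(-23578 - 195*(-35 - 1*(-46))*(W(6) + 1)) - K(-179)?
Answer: -22425730140/107 ≈ -2.0959e+8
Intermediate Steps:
W(f) = -16
K(U) = -1/107
(-25020 + 641)*(-23578 - 195*(-35 - 1*(-46))*(W(6) + 1)) - K(-179) = (-25020 + 641)*(-23578 - 195*(-35 - 1*(-46))*(-16 + 1)) - 1*(-1/107) = -24379*(-23578 - 195*(-35 + 46)*(-15)) + 1/107 = -24379*(-23578 - 2145*(-15)) + 1/107 = -24379*(-23578 - 195*(-165)) + 1/107 = -24379*(-23578 + 32175) + 1/107 = -24379*8597 + 1/107 = -209586263 + 1/107 = -22425730140/107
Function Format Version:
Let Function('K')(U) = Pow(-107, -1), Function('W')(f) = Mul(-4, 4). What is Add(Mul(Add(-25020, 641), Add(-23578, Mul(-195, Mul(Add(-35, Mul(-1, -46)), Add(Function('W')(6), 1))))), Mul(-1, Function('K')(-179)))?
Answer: Rational(-22425730140, 107) ≈ -2.0959e+8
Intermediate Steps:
Function('W')(f) = -16
Function('K')(U) = Rational(-1, 107)
Add(Mul(Add(-25020, 641), Add(-23578, Mul(-195, Mul(Add(-35, Mul(-1, -46)), Add(Function('W')(6), 1))))), Mul(-1, Function('K')(-179))) = Add(Mul(Add(-25020, 641), Add(-23578, Mul(-195, Mul(Add(-35, Mul(-1, -46)), Add(-16, 1))))), Mul(-1, Rational(-1, 107))) = Add(Mul(-24379, Add(-23578, Mul(-195, Mul(Add(-35, 46), -15)))), Rational(1, 107)) = Add(Mul(-24379, Add(-23578, Mul(-195, Mul(11, -15)))), Rational(1, 107)) = Add(Mul(-24379, Add(-23578, Mul(-195, -165))), Rational(1, 107)) = Add(Mul(-24379, Add(-23578, 32175)), Rational(1, 107)) = Add(Mul(-24379, 8597), Rational(1, 107)) = Add(-209586263, Rational(1, 107)) = Rational(-22425730140, 107)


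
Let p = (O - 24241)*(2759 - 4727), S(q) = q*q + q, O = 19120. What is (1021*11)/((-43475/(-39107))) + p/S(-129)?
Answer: 160216541123/14955400 ≈ 10713.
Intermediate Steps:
S(q) = q + q² (S(q) = q² + q = q + q²)
p = 10078128 (p = (19120 - 24241)*(2759 - 4727) = -5121*(-1968) = 10078128)
(1021*11)/((-43475/(-39107))) + p/S(-129) = (1021*11)/((-43475/(-39107))) + 10078128/((-129*(1 - 129))) = 11231/((-43475*(-1/39107))) + 10078128/((-129*(-128))) = 11231/(43475/39107) + 10078128/16512 = 11231*(39107/43475) + 10078128*(1/16512) = 439210717/43475 + 209961/344 = 160216541123/14955400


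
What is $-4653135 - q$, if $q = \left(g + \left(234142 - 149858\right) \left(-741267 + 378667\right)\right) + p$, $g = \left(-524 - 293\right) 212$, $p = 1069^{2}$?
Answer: $30555755708$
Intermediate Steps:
$p = 1142761$
$g = -173204$ ($g = \left(-817\right) 212 = -173204$)
$q = -30560408843$ ($q = \left(-173204 + \left(234142 - 149858\right) \left(-741267 + 378667\right)\right) + 1142761 = \left(-173204 + 84284 \left(-362600\right)\right) + 1142761 = \left(-173204 - 30561378400\right) + 1142761 = -30561551604 + 1142761 = -30560408843$)
$-4653135 - q = -4653135 - -30560408843 = -4653135 + 30560408843 = 30555755708$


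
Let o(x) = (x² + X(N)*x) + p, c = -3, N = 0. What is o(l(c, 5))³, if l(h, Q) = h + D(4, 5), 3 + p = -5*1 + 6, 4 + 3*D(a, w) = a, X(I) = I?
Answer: 343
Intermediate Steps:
D(a, w) = -4/3 + a/3
p = -2 (p = -3 + (-5*1 + 6) = -3 + (-5 + 6) = -3 + 1 = -2)
l(h, Q) = h (l(h, Q) = h + (-4/3 + (⅓)*4) = h + (-4/3 + 4/3) = h + 0 = h)
o(x) = -2 + x² (o(x) = (x² + 0*x) - 2 = (x² + 0) - 2 = x² - 2 = -2 + x²)
o(l(c, 5))³ = (-2 + (-3)²)³ = (-2 + 9)³ = 7³ = 343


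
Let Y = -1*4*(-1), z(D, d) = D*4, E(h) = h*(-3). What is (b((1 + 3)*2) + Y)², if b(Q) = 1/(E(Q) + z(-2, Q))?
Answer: 16129/1024 ≈ 15.751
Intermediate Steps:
E(h) = -3*h
z(D, d) = 4*D
b(Q) = 1/(-8 - 3*Q) (b(Q) = 1/(-3*Q + 4*(-2)) = 1/(-3*Q - 8) = 1/(-8 - 3*Q))
Y = 4 (Y = -4*(-1) = 4)
(b((1 + 3)*2) + Y)² = (-1/(8 + 3*((1 + 3)*2)) + 4)² = (-1/(8 + 3*(4*2)) + 4)² = (-1/(8 + 3*8) + 4)² = (-1/(8 + 24) + 4)² = (-1/32 + 4)² = (127/32)² = 16129/1024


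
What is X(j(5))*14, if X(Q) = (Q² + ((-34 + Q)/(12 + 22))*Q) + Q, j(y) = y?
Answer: 6125/17 ≈ 360.29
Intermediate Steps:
X(Q) = Q + Q² + Q*(-1 + Q/34) (X(Q) = (Q² + ((-34 + Q)/34)*Q) + Q = (Q² + ((-34 + Q)*(1/34))*Q) + Q = (Q² + (-1 + Q/34)*Q) + Q = (Q² + Q*(-1 + Q/34)) + Q = Q + Q² + Q*(-1 + Q/34))
X(j(5))*14 = ((35/34)*5²)*14 = ((35/34)*25)*14 = (875/34)*14 = 6125/17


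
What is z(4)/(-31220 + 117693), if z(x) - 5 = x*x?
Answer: 21/86473 ≈ 0.00024285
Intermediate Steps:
z(x) = 5 + x² (z(x) = 5 + x*x = 5 + x²)
z(4)/(-31220 + 117693) = (5 + 4²)/(-31220 + 117693) = (5 + 16)/86473 = 21*(1/86473) = 21/86473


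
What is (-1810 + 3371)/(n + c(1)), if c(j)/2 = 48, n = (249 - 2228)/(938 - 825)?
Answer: 25199/1267 ≈ 19.889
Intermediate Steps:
n = -1979/113 ≈ -17.513
c(j) = 96 (c(j) = 2*48 = 96)
(-1810 + 3371)/(n + c(1)) = (-1810 + 3371)/(-1979/113 + 96) = 1561/(8869/113) = 1561*(113/8869) = 25199/1267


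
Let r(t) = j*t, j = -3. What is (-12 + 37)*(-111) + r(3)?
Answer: -2784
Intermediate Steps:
r(t) = -3*t
(-12 + 37)*(-111) + r(3) = (-12 + 37)*(-111) - 3*3 = 25*(-111) - 9 = -2775 - 9 = -2784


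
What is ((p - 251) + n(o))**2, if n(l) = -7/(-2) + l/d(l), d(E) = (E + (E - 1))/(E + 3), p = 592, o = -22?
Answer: 910168561/8100 ≈ 1.1237e+5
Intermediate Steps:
d(E) = (-1 + 2*E)/(3 + E) (d(E) = (E + (-1 + E))/(3 + E) = (-1 + 2*E)/(3 + E))
n(l) = 7/2 + l*(3 + l)/(-1 + 2*l) (n(l) = -7/(-2) + l/(((-1 + 2*l)/(3 + l))) = -7*(-1/2) + l*((3 + l)/(-1 + 2*l)) = 7/2 + l*(3 + l)/(-1 + 2*l))
((p - 251) + n(o))**2 = ((592 - 251) + (-7 + 2*(-22)**2 + 20*(-22))/(2*(-1 + 2*(-22))))**2 = (341 + (-7 + 2*484 - 440)/(2*(-1 - 44)))**2 = (341 + (1/2)*(-7 + 968 - 440)/(-45))**2 = (341 + (1/2)*(-1/45)*521)**2 = (341 - 521/90)**2 = (30169/90)**2 = 910168561/8100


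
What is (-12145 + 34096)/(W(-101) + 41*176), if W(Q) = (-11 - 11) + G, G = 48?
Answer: 7317/2414 ≈ 3.0311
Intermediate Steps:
W(Q) = 26 (W(Q) = (-11 - 11) + 48 = -22 + 48 = 26)
(-12145 + 34096)/(W(-101) + 41*176) = (-12145 + 34096)/(26 + 41*176) = 21951/(26 + 7216) = 21951/7242 = 21951*(1/7242) = 7317/2414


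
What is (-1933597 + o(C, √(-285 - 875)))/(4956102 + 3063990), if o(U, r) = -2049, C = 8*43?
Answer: -967823/4010046 ≈ -0.24135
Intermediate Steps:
C = 344
(-1933597 + o(C, √(-285 - 875)))/(4956102 + 3063990) = (-1933597 - 2049)/(4956102 + 3063990) = -1935646/8020092 = -1935646*1/8020092 = -967823/4010046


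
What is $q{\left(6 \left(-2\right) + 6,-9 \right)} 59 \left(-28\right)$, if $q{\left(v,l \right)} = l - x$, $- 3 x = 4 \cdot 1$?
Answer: $\frac{37996}{3} \approx 12665.0$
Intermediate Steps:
$x = - \frac{4}{3}$ ($x = - \frac{4 \cdot 1}{3} = \left(- \frac{1}{3}\right) 4 = - \frac{4}{3} \approx -1.3333$)
$q{\left(v,l \right)} = \frac{4}{3} + l$ ($q{\left(v,l \right)} = l - - \frac{4}{3} = l + \frac{4}{3} = \frac{4}{3} + l$)
$q{\left(6 \left(-2\right) + 6,-9 \right)} 59 \left(-28\right) = \left(\frac{4}{3} - 9\right) 59 \left(-28\right) = \left(- \frac{23}{3}\right) 59 \left(-28\right) = \left(- \frac{1357}{3}\right) \left(-28\right) = \frac{37996}{3}$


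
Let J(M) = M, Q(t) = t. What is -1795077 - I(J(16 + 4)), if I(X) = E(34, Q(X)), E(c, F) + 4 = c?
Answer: -1795107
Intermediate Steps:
E(c, F) = -4 + c
I(X) = 30 (I(X) = -4 + 34 = 30)
-1795077 - I(J(16 + 4)) = -1795077 - 1*30 = -1795077 - 30 = -1795107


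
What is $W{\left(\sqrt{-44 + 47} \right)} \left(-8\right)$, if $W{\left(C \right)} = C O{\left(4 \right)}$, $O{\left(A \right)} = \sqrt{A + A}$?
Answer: $- 16 \sqrt{6} \approx -39.192$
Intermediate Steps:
$O{\left(A \right)} = \sqrt{2} \sqrt{A}$ ($O{\left(A \right)} = \sqrt{2 A} = \sqrt{2} \sqrt{A}$)
$W{\left(C \right)} = 2 C \sqrt{2}$ ($W{\left(C \right)} = C \sqrt{2} \sqrt{4} = C \sqrt{2} \cdot 2 = C 2 \sqrt{2} = 2 C \sqrt{2}$)
$W{\left(\sqrt{-44 + 47} \right)} \left(-8\right) = 2 \sqrt{-44 + 47} \sqrt{2} \left(-8\right) = 2 \sqrt{3} \sqrt{2} \left(-8\right) = 2 \sqrt{6} \left(-8\right) = - 16 \sqrt{6}$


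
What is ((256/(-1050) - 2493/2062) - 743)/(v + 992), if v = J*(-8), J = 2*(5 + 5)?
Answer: -805907411/900681600 ≈ -0.89478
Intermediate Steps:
J = 20 (J = 2*10 = 20)
v = -160 (v = 20*(-8) = -160)
((256/(-1050) - 2493/2062) - 743)/(v + 992) = ((256/(-1050) - 2493/2062) - 743)/(-160 + 992) = ((256*(-1/1050) - 2493*1/2062) - 743)/832 = ((-128/525 - 2493/2062) - 743)*(1/832) = (-1572761/1082550 - 743)*(1/832) = -805907411/1082550*1/832 = -805907411/900681600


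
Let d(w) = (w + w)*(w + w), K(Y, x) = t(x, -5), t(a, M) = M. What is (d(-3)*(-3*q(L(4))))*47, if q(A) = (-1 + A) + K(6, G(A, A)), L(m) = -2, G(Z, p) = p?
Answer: 40608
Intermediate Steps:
K(Y, x) = -5
d(w) = 4*w**2 (d(w) = (2*w)*(2*w) = 4*w**2)
q(A) = -6 + A (q(A) = (-1 + A) - 5 = -6 + A)
(d(-3)*(-3*q(L(4))))*47 = ((4*(-3)**2)*(-3*(-6 - 2)))*47 = ((4*9)*(-3*(-8)))*47 = (36*24)*47 = 864*47 = 40608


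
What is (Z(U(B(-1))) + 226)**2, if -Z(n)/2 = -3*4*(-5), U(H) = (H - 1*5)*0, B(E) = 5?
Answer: 11236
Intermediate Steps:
U(H) = 0 (U(H) = (H - 5)*0 = (-5 + H)*0 = 0)
Z(n) = -120 (Z(n) = -2*(-3*4)*(-5) = -(-24)*(-5) = -2*60 = -120)
(Z(U(B(-1))) + 226)**2 = (-120 + 226)**2 = 106**2 = 11236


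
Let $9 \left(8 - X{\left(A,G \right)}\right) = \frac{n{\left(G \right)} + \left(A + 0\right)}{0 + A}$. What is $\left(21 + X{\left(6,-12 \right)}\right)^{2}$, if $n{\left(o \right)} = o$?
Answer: $\frac{68644}{81} \approx 847.46$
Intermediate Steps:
$X{\left(A,G \right)} = 8 - \frac{A + G}{9 A}$ ($X{\left(A,G \right)} = 8 - \frac{\left(G + \left(A + 0\right)\right) \frac{1}{0 + A}}{9} = 8 - \frac{\left(G + A\right) \frac{1}{A}}{9} = 8 - \frac{\left(A + G\right) \frac{1}{A}}{9} = 8 - \frac{\frac{1}{A} \left(A + G\right)}{9} = 8 - \frac{A + G}{9 A}$)
$\left(21 + X{\left(6,-12 \right)}\right)^{2} = \left(21 + \frac{\left(-1\right) \left(-12\right) + 71 \cdot 6}{9 \cdot 6}\right)^{2} = \left(21 + \frac{1}{9} \cdot \frac{1}{6} \left(12 + 426\right)\right)^{2} = \left(21 + \frac{1}{9} \cdot \frac{1}{6} \cdot 438\right)^{2} = \left(21 + \frac{73}{9}\right)^{2} = \left(\frac{262}{9}\right)^{2} = \frac{68644}{81}$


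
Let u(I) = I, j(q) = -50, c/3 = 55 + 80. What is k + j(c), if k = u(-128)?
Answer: -178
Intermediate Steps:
c = 405 (c = 3*(55 + 80) = 3*135 = 405)
k = -128
k + j(c) = -128 - 50 = -178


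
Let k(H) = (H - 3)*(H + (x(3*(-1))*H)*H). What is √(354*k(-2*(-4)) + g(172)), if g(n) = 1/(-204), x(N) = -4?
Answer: I*√4566939891/102 ≈ 662.54*I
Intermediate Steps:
g(n) = -1/204
k(H) = (-3 + H)*(H - 4*H²) (k(H) = (H - 3)*(H + (-4*H)*H) = (-3 + H)*(H - 4*H²))
√(354*k(-2*(-4)) + g(172)) = √(354*((-2*(-4))*(-3 - 4*(-2*(-4))² + 13*(-2*(-4)))) - 1/204) = √(354*(8*(-3 - 4*8² + 13*8)) - 1/204) = √(354*(8*(-3 - 4*64 + 104)) - 1/204) = √(354*(8*(-3 - 256 + 104)) - 1/204) = √(354*(8*(-155)) - 1/204) = √(354*(-1240) - 1/204) = √(-438960 - 1/204) = √(-89547841/204) = I*√4566939891/102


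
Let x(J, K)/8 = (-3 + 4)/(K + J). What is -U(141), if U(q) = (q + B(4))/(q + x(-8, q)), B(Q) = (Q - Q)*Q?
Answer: -18753/18761 ≈ -0.99957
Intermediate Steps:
x(J, K) = 8/(J + K) (x(J, K) = 8*((-3 + 4)/(K + J)) = 8*(1/(J + K)) = 8/(J + K))
B(Q) = 0 (B(Q) = 0*Q = 0)
U(q) = q/(q + 8/(-8 + q)) (U(q) = (q + 0)/(q + 8/(-8 + q)) = q/(q + 8/(-8 + q)))
-U(141) = -141*(-8 + 141)/(8 + 141*(-8 + 141)) = -141*133/(8 + 141*133) = -141*133/(8 + 18753) = -141*133/18761 = -1*18753/18761 = -18753/18761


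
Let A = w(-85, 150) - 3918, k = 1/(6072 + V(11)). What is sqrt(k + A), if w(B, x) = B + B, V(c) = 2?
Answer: I*sqrt(150820523814)/6074 ≈ 63.938*I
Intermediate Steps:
w(B, x) = 2*B
k = 1/6074 (k = 1/(6072 + 2) = 1/6074 ≈ 0.00016464)
A = -4088 (A = 2*(-85) - 3918 = -170 - 3918 = -4088)
sqrt(k + A) = sqrt(1/6074 - 4088) = sqrt(-24830511/6074) = I*sqrt(150820523814)/6074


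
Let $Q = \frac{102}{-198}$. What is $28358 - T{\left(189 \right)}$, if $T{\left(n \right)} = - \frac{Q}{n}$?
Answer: $\frac{176868829}{6237} \approx 28358.0$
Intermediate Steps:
$Q = - \frac{17}{33}$ ($Q = 102 \left(- \frac{1}{198}\right) = - \frac{17}{33} \approx -0.51515$)
$T{\left(n \right)} = \frac{17}{33 n}$ ($T{\left(n \right)} = - \frac{-17}{33 n} = \frac{17}{33 n}$)
$28358 - T{\left(189 \right)} = 28358 - \frac{17}{33 \cdot 189} = 28358 - \frac{17}{33} \cdot \frac{1}{189} = 28358 - \frac{17}{6237} = \frac{176868829}{6237}$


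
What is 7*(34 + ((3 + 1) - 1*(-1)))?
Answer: 273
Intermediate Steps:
7*(34 + ((3 + 1) - 1*(-1))) = 7*(34 + (4 + 1)) = 7*(34 + 5) = 7*39 = 273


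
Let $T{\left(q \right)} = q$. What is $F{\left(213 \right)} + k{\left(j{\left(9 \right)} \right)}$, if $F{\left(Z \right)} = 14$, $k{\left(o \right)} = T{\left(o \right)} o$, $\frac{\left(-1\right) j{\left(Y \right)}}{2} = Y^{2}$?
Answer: $26258$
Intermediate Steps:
$j{\left(Y \right)} = - 2 Y^{2}$
$k{\left(o \right)} = o^{2}$ ($k{\left(o \right)} = o o = o^{2}$)
$F{\left(213 \right)} + k{\left(j{\left(9 \right)} \right)} = 14 + \left(- 2 \cdot 9^{2}\right)^{2} = 14 + \left(\left(-2\right) 81\right)^{2} = 14 + \left(-162\right)^{2} = 14 + 26244 = 26258$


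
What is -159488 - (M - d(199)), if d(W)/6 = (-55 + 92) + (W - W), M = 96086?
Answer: -255352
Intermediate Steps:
d(W) = 222 (d(W) = 6*((-55 + 92) + (W - W)) = 6*(37 + 0) = 6*37 = 222)
-159488 - (M - d(199)) = -159488 - (96086 - 1*222) = -159488 - (96086 - 222) = -159488 - 1*95864 = -159488 - 95864 = -255352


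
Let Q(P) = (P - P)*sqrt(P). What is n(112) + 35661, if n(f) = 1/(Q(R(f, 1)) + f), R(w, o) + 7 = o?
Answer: 3994033/112 ≈ 35661.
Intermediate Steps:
R(w, o) = -7 + o
Q(P) = 0 (Q(P) = 0*sqrt(P) = 0)
n(f) = 1/f (n(f) = 1/(0 + f) = 1/f)
n(112) + 35661 = 1/112 + 35661 = 3994033/112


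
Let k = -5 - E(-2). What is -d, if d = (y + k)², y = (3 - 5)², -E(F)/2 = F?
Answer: -25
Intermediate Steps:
E(F) = -2*F
y = 4 (y = (-2)² = 4)
k = -9 (k = -5 - (-2)*(-2) = -5 - 1*4 = -5 - 4 = -9)
d = 25 (d = (4 - 9)² = (-5)² = 25)
-d = -1*25 = -25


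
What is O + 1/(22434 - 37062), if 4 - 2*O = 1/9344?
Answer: 136675703/68342016 ≈ 1.9999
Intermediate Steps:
O = 37375/18688 (O = 2 - 1/2/9344 = 2 - 1/2*1/9344 = 2 - 1/18688 = 37375/18688 ≈ 1.9999)
O + 1/(22434 - 37062) = 37375/18688 + 1/(22434 - 37062) = 37375/18688 + 1/(-14628) = 37375/18688 - 1/14628 = 136675703/68342016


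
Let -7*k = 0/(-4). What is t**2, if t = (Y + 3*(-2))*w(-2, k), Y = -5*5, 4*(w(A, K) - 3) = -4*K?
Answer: 8649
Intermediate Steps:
k = 0 (k = -0/(-4) = -0*(-1)/4 = -1/7*0 = 0)
w(A, K) = 3 - K (w(A, K) = 3 + (-4*K)/4 = 3 - K)
Y = -25
t = -93 (t = (-25 + 3*(-2))*(3 - 1*0) = (-25 - 6)*(3 + 0) = -31*3 = -93)
t**2 = (-93)**2 = 8649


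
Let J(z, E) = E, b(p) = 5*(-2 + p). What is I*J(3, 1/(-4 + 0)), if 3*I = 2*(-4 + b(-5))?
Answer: 13/2 ≈ 6.5000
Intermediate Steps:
b(p) = -10 + 5*p
I = -26 (I = (2*(-4 + (-10 + 5*(-5))))/3 = (2*(-4 + (-10 - 25)))/3 = (2*(-4 - 35))/3 = (2*(-39))/3 = (1/3)*(-78) = -26)
I*J(3, 1/(-4 + 0)) = -26/(-4 + 0) = -26/(-4) = -26*(-1/4) = 13/2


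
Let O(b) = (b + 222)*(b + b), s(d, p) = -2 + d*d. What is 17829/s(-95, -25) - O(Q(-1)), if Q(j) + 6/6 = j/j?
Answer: 2547/1289 ≈ 1.9760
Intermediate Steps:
s(d, p) = -2 + d²
Q(j) = 0 (Q(j) = -1 + j/j = -1 + 1 = 0)
O(b) = 2*b*(222 + b) (O(b) = (222 + b)*(2*b) = 2*b*(222 + b))
17829/s(-95, -25) - O(Q(-1)) = 17829/(-2 + (-95)²) - 2*0*(222 + 0) = 17829/(-2 + 9025) - 2*0*222 = 17829/9023 - 1*0 = 17829*(1/9023) + 0 = 2547/1289 + 0 = 2547/1289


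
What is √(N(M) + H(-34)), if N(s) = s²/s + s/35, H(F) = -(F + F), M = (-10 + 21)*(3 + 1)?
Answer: 2*√34685/35 ≈ 10.642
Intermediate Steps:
M = 44 (M = 11*4 = 44)
H(F) = -2*F
N(s) = 36*s/35 (N(s) = s + s*(1/35) = s + s/35 = 36*s/35)
√(N(M) + H(-34)) = √((36/35)*44 - 2*(-34)) = √(1584/35 + 68) = √(3964/35) = 2*√34685/35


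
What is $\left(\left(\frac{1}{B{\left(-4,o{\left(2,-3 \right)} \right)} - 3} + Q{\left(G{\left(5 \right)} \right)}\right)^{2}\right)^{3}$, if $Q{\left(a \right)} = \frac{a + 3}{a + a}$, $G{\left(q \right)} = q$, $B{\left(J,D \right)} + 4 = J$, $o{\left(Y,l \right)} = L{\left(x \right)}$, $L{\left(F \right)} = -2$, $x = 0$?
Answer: $\frac{3518743761}{27680640625} \approx 0.12712$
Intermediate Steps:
$o{\left(Y,l \right)} = -2$
$B{\left(J,D \right)} = -4 + J$
$Q{\left(a \right)} = \frac{3 + a}{2 a}$
$\left(\left(\frac{1}{B{\left(-4,o{\left(2,-3 \right)} \right)} - 3} + Q{\left(G{\left(5 \right)} \right)}\right)^{2}\right)^{3} = \left(\left(\frac{1}{\left(-4 - 4\right) - 3} + \frac{3 + 5}{2 \cdot 5}\right)^{2}\right)^{3} = \left(\left(\frac{1}{-8 - 3} + \frac{1}{2} \cdot \frac{1}{5} \cdot 8\right)^{2}\right)^{3} = \left(\left(\frac{1}{-11} + \frac{4}{5}\right)^{2}\right)^{3} = \left(\left(- \frac{1}{11} + \frac{4}{5}\right)^{2}\right)^{3} = \left(\left(\frac{39}{55}\right)^{2}\right)^{3} = \left(\frac{1521}{3025}\right)^{3} = \frac{3518743761}{27680640625}$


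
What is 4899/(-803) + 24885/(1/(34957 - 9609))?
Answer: 506520334041/803 ≈ 6.3079e+8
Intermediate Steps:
4899/(-803) + 24885/(1/(34957 - 9609)) = 4899*(-1/803) + 24885/(1/25348) = -4899/803 + 24885/(1/25348) = -4899/803 + 24885*25348 = -4899/803 + 630784980 = 506520334041/803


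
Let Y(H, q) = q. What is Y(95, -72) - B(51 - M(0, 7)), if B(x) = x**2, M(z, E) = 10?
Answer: -1753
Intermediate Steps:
Y(95, -72) - B(51 - M(0, 7)) = -72 - (51 - 1*10)**2 = -72 - (51 - 10)**2 = -72 - 1*41**2 = -72 - 1*1681 = -72 - 1681 = -1753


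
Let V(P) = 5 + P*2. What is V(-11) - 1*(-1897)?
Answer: 1880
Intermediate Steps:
V(P) = 5 + 2*P
V(-11) - 1*(-1897) = (5 + 2*(-11)) - 1*(-1897) = (5 - 22) + 1897 = -17 + 1897 = 1880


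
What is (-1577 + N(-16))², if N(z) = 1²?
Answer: 2483776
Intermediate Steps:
N(z) = 1
(-1577 + N(-16))² = (-1577 + 1)² = (-1576)² = 2483776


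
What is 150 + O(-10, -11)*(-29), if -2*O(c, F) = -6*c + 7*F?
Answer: -193/2 ≈ -96.500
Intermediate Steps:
O(c, F) = 3*c - 7*F/2 (O(c, F) = -(-6*c + 7*F)/2 = 3*c - 7*F/2)
150 + O(-10, -11)*(-29) = 150 + (3*(-10) - 7/2*(-11))*(-29) = 150 + (-30 + 77/2)*(-29) = 150 + (17/2)*(-29) = 150 - 493/2 = -193/2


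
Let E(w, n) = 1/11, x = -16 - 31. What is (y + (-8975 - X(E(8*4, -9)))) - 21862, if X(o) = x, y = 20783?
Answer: -10007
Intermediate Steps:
x = -47
E(w, n) = 1/11
X(o) = -47
(y + (-8975 - X(E(8*4, -9)))) - 21862 = (20783 + (-8975 - 1*(-47))) - 21862 = (20783 + (-8975 + 47)) - 21862 = (20783 - 8928) - 21862 = 11855 - 21862 = -10007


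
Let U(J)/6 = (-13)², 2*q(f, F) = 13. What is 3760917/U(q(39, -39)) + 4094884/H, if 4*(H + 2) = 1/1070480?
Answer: -5915744443120519/2894577582 ≈ -2.0437e+6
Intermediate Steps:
q(f, F) = 13/2 (q(f, F) = (½)*13 = 13/2)
U(J) = 1014 (U(J) = 6*(-13)² = 6*169 = 1014)
H = -8563839/4281920 (H = -2 + (¼)/1070480 = -2 + (¼)*(1/1070480) = -2 + 1/4281920 = -8563839/4281920 ≈ -2.0000)
3760917/U(q(39, -39)) + 4094884/H = 3760917/1014 + 4094884/(-8563839/4281920) = 3760917*(1/1014) + 4094884*(-4281920/8563839) = 1253639/338 - 17533965697280/8563839 = -5915744443120519/2894577582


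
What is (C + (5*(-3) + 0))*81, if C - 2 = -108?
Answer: -9801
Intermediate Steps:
C = -106 (C = 2 - 108 = -106)
(C + (5*(-3) + 0))*81 = (-106 + (5*(-3) + 0))*81 = (-106 + (-15 + 0))*81 = (-106 - 15)*81 = -121*81 = -9801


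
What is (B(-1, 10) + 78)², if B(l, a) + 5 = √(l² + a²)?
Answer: (73 + √101)² ≈ 6897.3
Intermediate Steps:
B(l, a) = -5 + √(a² + l²) (B(l, a) = -5 + √(l² + a²) = -5 + √(a² + l²))
(B(-1, 10) + 78)² = ((-5 + √(10² + (-1)²)) + 78)² = ((-5 + √(100 + 1)) + 78)² = ((-5 + √101) + 78)² = (73 + √101)²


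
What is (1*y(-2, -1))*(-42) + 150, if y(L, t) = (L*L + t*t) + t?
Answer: -18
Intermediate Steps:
y(L, t) = t + L² + t² (y(L, t) = (L² + t²) + t = t + L² + t²)
(1*y(-2, -1))*(-42) + 150 = (1*(-1 + (-2)² + (-1)²))*(-42) + 150 = (1*(-1 + 4 + 1))*(-42) + 150 = (1*4)*(-42) + 150 = 4*(-42) + 150 = -168 + 150 = -18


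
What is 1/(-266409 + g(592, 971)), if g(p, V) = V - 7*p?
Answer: -1/269582 ≈ -3.7094e-6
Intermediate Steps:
1/(-266409 + g(592, 971)) = 1/(-266409 + (971 - 7*592)) = 1/(-266409 + (971 - 4144)) = 1/(-266409 - 3173) = 1/(-269582) = -1/269582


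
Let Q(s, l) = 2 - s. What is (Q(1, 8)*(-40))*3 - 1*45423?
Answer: -45543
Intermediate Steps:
(Q(1, 8)*(-40))*3 - 1*45423 = ((2 - 1*1)*(-40))*3 - 1*45423 = ((2 - 1)*(-40))*3 - 45423 = (1*(-40))*3 - 45423 = -40*3 - 45423 = -120 - 45423 = -45543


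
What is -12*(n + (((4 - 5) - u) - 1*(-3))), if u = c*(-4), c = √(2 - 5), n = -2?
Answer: -48*I*√3 ≈ -83.138*I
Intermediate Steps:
c = I*√3 (c = √(-3) = I*√3 ≈ 1.732*I)
u = -4*I*√3 (u = (I*√3)*(-4) = -4*I*√3 ≈ -6.9282*I)
-12*(n + (((4 - 5) - u) - 1*(-3))) = -12*(-2 + (((4 - 5) - (-4)*I*√3) - 1*(-3))) = -12*(-2 + ((-1 + 4*I*√3) + 3)) = -12*(-2 + (2 + 4*I*√3)) = -48*I*√3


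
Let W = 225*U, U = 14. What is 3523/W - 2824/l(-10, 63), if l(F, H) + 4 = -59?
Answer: 48241/1050 ≈ 45.944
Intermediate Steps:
l(F, H) = -63 (l(F, H) = -4 - 59 = -63)
W = 3150 (W = 225*14 = 3150)
3523/W - 2824/l(-10, 63) = 3523/3150 - 2824/(-63) = 3523*(1/3150) - 2824*(-1/63) = 3523/3150 + 2824/63 = 48241/1050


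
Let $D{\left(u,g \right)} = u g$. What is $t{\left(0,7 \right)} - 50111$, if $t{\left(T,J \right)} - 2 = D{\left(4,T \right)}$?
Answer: $-50109$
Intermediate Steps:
$D{\left(u,g \right)} = g u$
$t{\left(T,J \right)} = 2 + 4 T$ ($t{\left(T,J \right)} = 2 + T 4 = 2 + 4 T$)
$t{\left(0,7 \right)} - 50111 = \left(2 + 4 \cdot 0\right) - 50111 = \left(2 + 0\right) - 50111 = 2 - 50111 = -50109$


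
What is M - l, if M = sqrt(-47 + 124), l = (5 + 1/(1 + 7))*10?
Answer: -205/4 + sqrt(77) ≈ -42.475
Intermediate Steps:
l = 205/4 (l = (5 + 1/8)*10 = (41/8)*10 = 205/4 ≈ 51.250)
M = sqrt(77) ≈ 8.7750
M - l = sqrt(77) - 1*205/4 = sqrt(77) - 205/4 = -205/4 + sqrt(77)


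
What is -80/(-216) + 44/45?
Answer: 182/135 ≈ 1.3481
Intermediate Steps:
-80/(-216) + 44/45 = -80*(-1/216) + 44*(1/45) = 10/27 + 44/45 = 182/135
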